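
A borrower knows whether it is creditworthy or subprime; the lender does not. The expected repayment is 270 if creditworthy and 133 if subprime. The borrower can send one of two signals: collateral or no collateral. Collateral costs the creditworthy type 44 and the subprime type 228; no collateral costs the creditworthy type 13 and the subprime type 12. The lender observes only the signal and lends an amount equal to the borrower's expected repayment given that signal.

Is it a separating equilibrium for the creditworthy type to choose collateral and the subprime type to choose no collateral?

Yes

If types separate, collateral earns payment 270 and no collateral earns 133.
Creditworthy: collateral gives 270 − 44 = 226; no collateral gives 133 − 13 = 120. No deviation. ✓
Subprime: no collateral gives 133 − 12 = 121; collateral gives 270 − 228 = 42. No deviation. ✓
Neither type gains from mimicking the other.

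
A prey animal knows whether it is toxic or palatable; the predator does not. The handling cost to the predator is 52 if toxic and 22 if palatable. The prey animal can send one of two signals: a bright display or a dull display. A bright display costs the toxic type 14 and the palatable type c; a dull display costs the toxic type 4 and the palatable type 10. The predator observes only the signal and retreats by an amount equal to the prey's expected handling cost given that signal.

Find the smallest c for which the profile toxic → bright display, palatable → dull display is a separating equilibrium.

40

Under separation: bright display → toxic (pays 52); dull display → palatable (pays 22).
Toxic: 52 − 14 = 38 ≥ 22 − 4 = 18. Holds regardless of c. ✓
Palatable: 22 − 10 ≥ 52 − c, so c ≥ 52 − 12 = 40.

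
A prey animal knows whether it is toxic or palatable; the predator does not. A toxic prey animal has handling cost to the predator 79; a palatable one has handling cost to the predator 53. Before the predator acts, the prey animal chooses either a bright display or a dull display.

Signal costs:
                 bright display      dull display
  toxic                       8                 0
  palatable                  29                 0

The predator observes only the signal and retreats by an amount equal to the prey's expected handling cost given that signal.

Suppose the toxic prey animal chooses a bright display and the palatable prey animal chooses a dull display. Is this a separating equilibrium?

Yes

If types separate, bright display earns payment 79 and dull display earns 53.
Toxic: bright display gives 79 − 8 = 71; dull display gives 53 − 0 = 53. No deviation. ✓
Palatable: dull display gives 53 − 0 = 53; bright display gives 79 − 29 = 50. No deviation. ✓
Neither type gains from mimicking the other.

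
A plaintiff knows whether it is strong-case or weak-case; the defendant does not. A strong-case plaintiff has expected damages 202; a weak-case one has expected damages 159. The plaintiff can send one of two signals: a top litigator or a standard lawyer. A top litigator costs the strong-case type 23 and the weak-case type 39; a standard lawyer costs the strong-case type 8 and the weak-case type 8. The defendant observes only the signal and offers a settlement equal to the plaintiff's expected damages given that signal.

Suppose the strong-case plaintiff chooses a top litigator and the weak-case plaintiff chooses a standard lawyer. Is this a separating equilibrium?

No

If types separate, top litigator earns payment 202 and standard lawyer earns 159.
Strong-case: top litigator gives 202 − 23 = 179; standard lawyer gives 159 − 8 = 151. No deviation. ✓
Weak-case: standard lawyer gives 159 − 8 = 151; top litigator gives 202 − 39 = 163. Would deviate. ✗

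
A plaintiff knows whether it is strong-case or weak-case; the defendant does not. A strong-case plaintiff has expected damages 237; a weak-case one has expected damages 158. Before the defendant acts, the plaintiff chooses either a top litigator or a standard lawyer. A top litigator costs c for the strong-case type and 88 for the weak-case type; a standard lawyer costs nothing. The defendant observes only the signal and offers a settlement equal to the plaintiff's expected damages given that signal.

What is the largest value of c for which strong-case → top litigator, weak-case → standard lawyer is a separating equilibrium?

79

Under separation: top litigator → strong-case (pays 237); standard lawyer → weak-case (pays 158).
Weak-case: 158 − 0 = 158 ≥ 237 − 88 = 149. Holds regardless of c. ✓
Strong-case: 237 − c ≥ 158 − 0, so c ≤ 237 − 158 = 79.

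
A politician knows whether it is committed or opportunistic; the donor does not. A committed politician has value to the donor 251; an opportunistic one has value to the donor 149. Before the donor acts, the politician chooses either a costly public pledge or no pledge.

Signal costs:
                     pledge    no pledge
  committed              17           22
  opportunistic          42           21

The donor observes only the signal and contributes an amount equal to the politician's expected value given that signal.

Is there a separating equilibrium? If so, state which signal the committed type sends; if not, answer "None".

None

Try committed → pledge, opportunistic → no pledge:
  Under separation the donor infers type exactly: pledge → committed (pays 251), no pledge → opportunistic (pays 149).
  Committed: pledge gives 251 − 17 = 234; no pledge gives 149 − 22 = 127. No deviation. ✓
  Opportunistic: no pledge gives 149 − 21 = 128; pledge gives 251 − 42 = 209. Would deviate. ✗
Try committed → no pledge, opportunistic → pledge:
  Under separation the donor infers type exactly: no pledge → committed (pays 251), pledge → opportunistic (pays 149).
  Committed: no pledge gives 251 − 22 = 229; pledge gives 149 − 17 = 132. No deviation. ✓
  Opportunistic: pledge gives 149 − 42 = 107; no pledge gives 251 − 21 = 230. Would deviate. ✗
Neither assignment is incentive-compatible.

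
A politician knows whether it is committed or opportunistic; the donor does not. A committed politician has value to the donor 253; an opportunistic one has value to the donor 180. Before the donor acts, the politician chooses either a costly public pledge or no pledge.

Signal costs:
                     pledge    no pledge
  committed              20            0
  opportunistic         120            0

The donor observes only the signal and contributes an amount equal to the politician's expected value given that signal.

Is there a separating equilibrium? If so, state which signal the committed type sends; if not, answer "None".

pledge

Try committed → pledge, opportunistic → no pledge:
  Under separation the donor infers type exactly: pledge → committed (pays 253), no pledge → opportunistic (pays 180).
  Committed: pledge gives 253 − 20 = 233; no pledge gives 180 − 0 = 180. No deviation. ✓
  Opportunistic: no pledge gives 180 − 0 = 180; pledge gives 253 − 120 = 133. No deviation. ✓
Both hold — the committed type sends pledge.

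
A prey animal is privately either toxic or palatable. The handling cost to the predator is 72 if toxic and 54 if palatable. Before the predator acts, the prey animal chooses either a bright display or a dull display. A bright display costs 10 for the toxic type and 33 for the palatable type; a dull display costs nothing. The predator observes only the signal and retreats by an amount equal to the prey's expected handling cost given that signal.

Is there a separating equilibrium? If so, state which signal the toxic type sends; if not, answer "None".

bright display

Try toxic → bright display, palatable → dull display:
  Under separation the predator infers type exactly: bright display → toxic (pays 72), dull display → palatable (pays 54).
  Toxic: bright display gives 72 − 10 = 62; dull display gives 54 − 0 = 54. No deviation. ✓
  Palatable: dull display gives 54 − 0 = 54; bright display gives 72 − 33 = 39. No deviation. ✓
Both hold — the toxic type sends bright display.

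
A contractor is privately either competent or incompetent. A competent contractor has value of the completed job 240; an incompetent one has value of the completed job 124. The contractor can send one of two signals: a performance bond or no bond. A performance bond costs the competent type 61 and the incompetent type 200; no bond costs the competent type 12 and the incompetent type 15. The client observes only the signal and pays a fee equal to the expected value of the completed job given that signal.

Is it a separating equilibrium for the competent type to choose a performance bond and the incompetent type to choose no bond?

Yes

If types separate, bond earns payment 240 and no bond earns 124.
Competent: bond gives 240 − 61 = 179; no bond gives 124 − 12 = 112. No deviation. ✓
Incompetent: no bond gives 124 − 15 = 109; bond gives 240 − 200 = 40. No deviation. ✓
Neither type gains from mimicking the other.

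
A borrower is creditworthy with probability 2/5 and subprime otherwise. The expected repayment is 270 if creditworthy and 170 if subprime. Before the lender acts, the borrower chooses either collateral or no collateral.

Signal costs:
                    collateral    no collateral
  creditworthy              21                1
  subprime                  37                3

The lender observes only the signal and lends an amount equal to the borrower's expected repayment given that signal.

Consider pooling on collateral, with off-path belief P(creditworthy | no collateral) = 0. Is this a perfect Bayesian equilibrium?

Yes

On the equilibrium path (collateral) the lender holds the prior 2/5 and pays 2/5·270 + 3/5·170 = 210. Off-path (no collateral) belief 0 gives 0·270 + 1·170 = 170.
Creditworthy: collateral gives 210 − 21 = 189; no collateral gives 170 − 1 = 169. Stays. ✓
Subprime: collateral gives 210 − 37 = 173; no collateral gives 170 − 3 = 167. Stays. ✓
Beliefs are Bayes-consistent on-path and both types best-respond.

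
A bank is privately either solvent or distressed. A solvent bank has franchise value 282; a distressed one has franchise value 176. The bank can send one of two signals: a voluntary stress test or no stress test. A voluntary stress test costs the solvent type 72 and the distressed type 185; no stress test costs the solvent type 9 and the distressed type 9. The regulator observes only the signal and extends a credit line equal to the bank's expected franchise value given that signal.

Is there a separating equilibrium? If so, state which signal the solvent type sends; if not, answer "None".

stress test

Try solvent → stress test, distressed → no stress test:
  Under separation the regulator infers type exactly: stress test → solvent (pays 282), no stress test → distressed (pays 176).
  Solvent: stress test gives 282 − 72 = 210; no stress test gives 176 − 9 = 167. No deviation. ✓
  Distressed: no stress test gives 176 − 9 = 167; stress test gives 282 − 185 = 97. No deviation. ✓
Both hold — the solvent type sends stress test.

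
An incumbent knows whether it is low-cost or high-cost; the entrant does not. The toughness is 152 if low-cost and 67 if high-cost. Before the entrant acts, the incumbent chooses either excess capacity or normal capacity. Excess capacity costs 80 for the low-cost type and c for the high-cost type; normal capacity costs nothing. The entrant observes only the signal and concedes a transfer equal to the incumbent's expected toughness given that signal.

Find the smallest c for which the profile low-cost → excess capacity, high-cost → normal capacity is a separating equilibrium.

Under separation: excess capacity → low-cost (pays 152); normal capacity → high-cost (pays 67).
Low-cost: 152 − 80 = 72 ≥ 67 − 0 = 67. Holds regardless of c. ✓
High-cost: 67 − 0 ≥ 152 − c, so c ≥ 152 − 67 = 85.

85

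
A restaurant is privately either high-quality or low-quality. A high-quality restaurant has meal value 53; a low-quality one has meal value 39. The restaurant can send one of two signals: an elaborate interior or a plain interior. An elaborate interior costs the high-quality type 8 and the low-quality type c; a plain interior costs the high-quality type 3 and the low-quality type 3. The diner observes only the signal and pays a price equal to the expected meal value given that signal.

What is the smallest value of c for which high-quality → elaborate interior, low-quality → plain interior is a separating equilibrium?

17

Under separation: elaborate interior → high-quality (pays 53); plain interior → low-quality (pays 39).
High-quality: 53 − 8 = 45 ≥ 39 − 3 = 36. Holds regardless of c. ✓
Low-quality: 39 − 3 ≥ 53 − c, so c ≥ 53 − 36 = 17.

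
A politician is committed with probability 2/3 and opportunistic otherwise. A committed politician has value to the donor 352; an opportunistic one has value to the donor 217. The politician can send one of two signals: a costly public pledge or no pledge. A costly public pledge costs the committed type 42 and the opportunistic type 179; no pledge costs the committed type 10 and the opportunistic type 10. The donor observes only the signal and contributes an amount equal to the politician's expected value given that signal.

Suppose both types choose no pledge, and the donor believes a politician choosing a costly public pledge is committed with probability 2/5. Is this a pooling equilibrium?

At the pooled signal (no pledge) the donor holds the prior 2/3 and pays 2/3·352 + 1/3·217 = 307. Off-path (pledge) belief 2/5 gives 2/5·352 + 3/5·217 = 271.
Committed: no pledge gives 307 − 10 = 297; pledge gives 271 − 42 = 229. Stays. ✓
Opportunistic: no pledge gives 307 − 10 = 297; pledge gives 271 − 179 = 92. Stays. ✓

Yes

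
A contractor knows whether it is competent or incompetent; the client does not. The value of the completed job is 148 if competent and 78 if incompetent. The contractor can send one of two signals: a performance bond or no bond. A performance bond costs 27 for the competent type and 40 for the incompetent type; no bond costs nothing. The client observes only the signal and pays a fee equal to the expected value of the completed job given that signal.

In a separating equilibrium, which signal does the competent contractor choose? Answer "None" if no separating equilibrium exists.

Try competent → bond, incompetent → no bond:
  If types separate, bond earns payment 148 and no bond earns 78.
  Competent: bond gives 148 − 27 = 121; no bond gives 78 − 0 = 78. No deviation. ✓
  Incompetent: no bond gives 78 − 0 = 78; bond gives 148 − 40 = 108. Would deviate. ✗
Try competent → no bond, incompetent → bond:
  If types separate, no bond earns payment 148 and bond earns 78.
  Competent: no bond gives 148 − 0 = 148; bond gives 78 − 27 = 51. No deviation. ✓
  Incompetent: bond gives 78 − 40 = 38; no bond gives 148 − 0 = 148. Would deviate. ✗
Neither assignment is incentive-compatible.

None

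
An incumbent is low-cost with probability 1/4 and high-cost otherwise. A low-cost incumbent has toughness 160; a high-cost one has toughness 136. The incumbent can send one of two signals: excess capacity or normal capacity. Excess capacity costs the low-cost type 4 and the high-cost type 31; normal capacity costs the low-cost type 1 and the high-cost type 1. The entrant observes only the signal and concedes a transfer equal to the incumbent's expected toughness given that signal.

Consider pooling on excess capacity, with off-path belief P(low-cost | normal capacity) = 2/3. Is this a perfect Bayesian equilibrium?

No

On the equilibrium path (excess capacity) the entrant holds the prior 1/4 and pays 1/4·160 + 3/4·136 = 142. Off-path (normal capacity) belief 2/3 gives 2/3·160 + 1/3·136 = 152.
Low-cost: excess capacity gives 142 − 4 = 138; normal capacity gives 152 − 1 = 151. Deviates. ✗
High-cost: excess capacity gives 142 − 31 = 111; normal capacity gives 152 − 1 = 151. Deviates. ✗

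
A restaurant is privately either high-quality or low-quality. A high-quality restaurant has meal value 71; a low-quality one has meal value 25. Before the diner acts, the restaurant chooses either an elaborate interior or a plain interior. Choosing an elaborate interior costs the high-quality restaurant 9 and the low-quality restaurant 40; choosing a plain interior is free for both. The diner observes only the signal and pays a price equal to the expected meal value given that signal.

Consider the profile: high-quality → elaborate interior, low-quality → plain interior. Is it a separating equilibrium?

No

If types separate, elaborate interior earns payment 71 and plain interior earns 25.
High-quality: elaborate interior gives 71 − 9 = 62; plain interior gives 25 − 0 = 25. No deviation. ✓
Low-quality: plain interior gives 25 − 0 = 25; elaborate interior gives 71 − 40 = 31. Would deviate. ✗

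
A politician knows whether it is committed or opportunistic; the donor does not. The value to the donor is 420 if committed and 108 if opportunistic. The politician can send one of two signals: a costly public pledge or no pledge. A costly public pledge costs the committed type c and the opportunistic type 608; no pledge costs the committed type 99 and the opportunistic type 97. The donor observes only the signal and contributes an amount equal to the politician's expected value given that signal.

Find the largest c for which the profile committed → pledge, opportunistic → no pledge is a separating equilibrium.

Under separation: pledge → committed (pays 420); no pledge → opportunistic (pays 108).
Opportunistic: 108 − 97 = 11 ≥ 420 − 608 = -188. Holds regardless of c. ✓
Committed: 420 − c ≥ 108 − 99, so c ≤ 420 − 9 = 411.

411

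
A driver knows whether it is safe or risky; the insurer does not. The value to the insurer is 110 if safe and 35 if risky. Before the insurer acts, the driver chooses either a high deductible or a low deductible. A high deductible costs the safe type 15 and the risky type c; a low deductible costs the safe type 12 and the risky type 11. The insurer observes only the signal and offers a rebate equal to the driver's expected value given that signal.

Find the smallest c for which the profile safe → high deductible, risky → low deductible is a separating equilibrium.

Under separation: high deductible → safe (pays 110); low deductible → risky (pays 35).
Safe: 110 − 15 = 95 ≥ 35 − 12 = 23. Holds regardless of c. ✓
Risky: 35 − 11 ≥ 110 − c, so c ≥ 110 − 24 = 86.

86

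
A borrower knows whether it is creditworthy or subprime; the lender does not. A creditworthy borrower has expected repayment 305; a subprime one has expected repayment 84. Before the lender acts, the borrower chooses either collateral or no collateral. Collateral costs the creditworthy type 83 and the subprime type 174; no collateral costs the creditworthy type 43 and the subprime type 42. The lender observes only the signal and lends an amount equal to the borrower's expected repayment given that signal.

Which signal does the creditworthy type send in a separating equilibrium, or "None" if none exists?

Try creditworthy → collateral, subprime → no collateral:
  Under separation the lender infers type exactly: collateral → creditworthy (pays 305), no collateral → subprime (pays 84).
  Creditworthy: collateral gives 305 − 83 = 222; no collateral gives 84 − 43 = 41. No deviation. ✓
  Subprime: no collateral gives 84 − 42 = 42; collateral gives 305 − 174 = 131. Would deviate. ✗
Try creditworthy → no collateral, subprime → collateral:
  Under separation the lender infers type exactly: no collateral → creditworthy (pays 305), collateral → subprime (pays 84).
  Creditworthy: no collateral gives 305 − 43 = 262; collateral gives 84 − 83 = 1. No deviation. ✓
  Subprime: collateral gives 84 − 174 = -90; no collateral gives 305 − 42 = 263. Would deviate. ✗
Neither assignment is incentive-compatible.

None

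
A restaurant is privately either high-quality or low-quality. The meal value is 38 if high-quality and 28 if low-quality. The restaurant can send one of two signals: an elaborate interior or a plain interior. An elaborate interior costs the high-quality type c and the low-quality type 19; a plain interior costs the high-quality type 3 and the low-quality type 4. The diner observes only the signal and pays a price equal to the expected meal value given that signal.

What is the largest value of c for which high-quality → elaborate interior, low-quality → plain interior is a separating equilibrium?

Under separation: elaborate interior → high-quality (pays 38); plain interior → low-quality (pays 28).
Low-quality: 28 − 4 = 24 ≥ 38 − 19 = 19. Holds regardless of c. ✓
High-quality: 38 − c ≥ 28 − 3, so c ≤ 38 − 25 = 13.

13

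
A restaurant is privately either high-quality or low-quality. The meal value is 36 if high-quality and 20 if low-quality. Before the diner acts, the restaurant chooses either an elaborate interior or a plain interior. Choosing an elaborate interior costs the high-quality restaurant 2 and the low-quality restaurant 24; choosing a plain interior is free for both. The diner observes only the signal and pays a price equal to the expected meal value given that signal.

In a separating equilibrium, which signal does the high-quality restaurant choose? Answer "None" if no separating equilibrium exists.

elaborate interior

Try high-quality → elaborate interior, low-quality → plain interior:
  Under separation the diner infers type exactly: elaborate interior → high-quality (pays 36), plain interior → low-quality (pays 20).
  High-quality: elaborate interior gives 36 − 2 = 34; plain interior gives 20 − 0 = 20. No deviation. ✓
  Low-quality: plain interior gives 20 − 0 = 20; elaborate interior gives 36 − 24 = 12. No deviation. ✓
Both hold — the high-quality type sends elaborate interior.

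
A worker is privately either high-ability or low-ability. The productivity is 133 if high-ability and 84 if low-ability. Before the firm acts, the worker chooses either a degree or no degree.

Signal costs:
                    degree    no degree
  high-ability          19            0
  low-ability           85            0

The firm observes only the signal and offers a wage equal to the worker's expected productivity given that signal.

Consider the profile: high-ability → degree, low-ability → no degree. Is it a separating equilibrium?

Yes

If types separate, degree earns payment 133 and no degree earns 84.
High-ability: degree gives 133 − 19 = 114; no degree gives 84 − 0 = 84. No deviation. ✓
Low-ability: no degree gives 84 − 0 = 84; degree gives 133 − 85 = 48. No deviation. ✓
Both incentive constraints hold.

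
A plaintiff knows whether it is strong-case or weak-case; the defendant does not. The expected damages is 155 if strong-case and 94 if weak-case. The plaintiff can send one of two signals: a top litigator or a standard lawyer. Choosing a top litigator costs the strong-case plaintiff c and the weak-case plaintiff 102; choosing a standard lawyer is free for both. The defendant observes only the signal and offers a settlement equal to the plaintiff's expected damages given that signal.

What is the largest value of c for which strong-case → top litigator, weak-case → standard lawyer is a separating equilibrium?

61

Under separation: top litigator → strong-case (pays 155); standard lawyer → weak-case (pays 94).
Weak-case: 94 − 0 = 94 ≥ 155 − 102 = 53. Holds regardless of c. ✓
Strong-case: 155 − c ≥ 94 − 0, so c ≤ 155 − 94 = 61.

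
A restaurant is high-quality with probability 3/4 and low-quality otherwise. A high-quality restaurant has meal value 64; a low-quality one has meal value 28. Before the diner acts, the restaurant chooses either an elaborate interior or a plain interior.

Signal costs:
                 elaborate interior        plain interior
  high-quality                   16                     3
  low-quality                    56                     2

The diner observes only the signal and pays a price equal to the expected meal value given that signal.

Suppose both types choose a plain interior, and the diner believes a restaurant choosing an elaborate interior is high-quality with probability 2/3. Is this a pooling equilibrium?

On the equilibrium path (plain interior) the diner holds the prior 3/4 and pays 3/4·64 + 1/4·28 = 55. Off-path (elaborate interior) belief 2/3 gives 2/3·64 + 1/3·28 = 52.
High-quality: plain interior gives 55 − 3 = 52; elaborate interior gives 52 − 16 = 36. Stays. ✓
Low-quality: plain interior gives 55 − 2 = 53; elaborate interior gives 52 − 56 = -4. Stays. ✓
Beliefs are Bayes-consistent on-path and both types best-respond.

Yes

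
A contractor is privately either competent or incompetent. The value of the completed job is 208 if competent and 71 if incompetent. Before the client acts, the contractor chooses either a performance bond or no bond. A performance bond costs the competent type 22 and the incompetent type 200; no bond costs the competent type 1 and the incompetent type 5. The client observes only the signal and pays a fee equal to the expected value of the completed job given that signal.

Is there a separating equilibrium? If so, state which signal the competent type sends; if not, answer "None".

bond

Try competent → bond, incompetent → no bond:
  Under separation the client infers type exactly: bond → competent (pays 208), no bond → incompetent (pays 71).
  Competent: bond gives 208 − 22 = 186; no bond gives 71 − 1 = 70. No deviation. ✓
  Incompetent: no bond gives 71 − 5 = 66; bond gives 208 − 200 = 8. No deviation. ✓
Both hold — the competent type sends bond.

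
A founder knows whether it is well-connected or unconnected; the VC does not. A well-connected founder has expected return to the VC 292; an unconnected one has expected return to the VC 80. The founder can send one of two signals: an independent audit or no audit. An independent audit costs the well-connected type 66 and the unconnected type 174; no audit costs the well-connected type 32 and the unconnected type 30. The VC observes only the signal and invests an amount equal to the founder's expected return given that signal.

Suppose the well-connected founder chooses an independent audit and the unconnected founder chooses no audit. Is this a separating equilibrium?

Under separation the VC infers type exactly: audit → well-connected (pays 292), no audit → unconnected (pays 80).
Well-connected: audit gives 292 − 66 = 226; no audit gives 80 − 32 = 48. No deviation. ✓
Unconnected: no audit gives 80 − 30 = 50; audit gives 292 − 174 = 118. Would deviate. ✗

No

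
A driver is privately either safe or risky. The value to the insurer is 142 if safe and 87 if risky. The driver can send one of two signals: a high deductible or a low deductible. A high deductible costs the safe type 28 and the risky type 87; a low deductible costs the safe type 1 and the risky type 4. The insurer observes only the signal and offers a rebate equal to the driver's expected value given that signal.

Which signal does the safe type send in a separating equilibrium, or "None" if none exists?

high deductible

Try safe → high deductible, risky → low deductible:
  If types separate, high deductible earns payment 142 and low deductible earns 87.
  Safe: high deductible gives 142 − 28 = 114; low deductible gives 87 − 1 = 86. No deviation. ✓
  Risky: low deductible gives 87 − 4 = 83; high deductible gives 142 − 87 = 55. No deviation. ✓
Both hold — the safe type sends high deductible.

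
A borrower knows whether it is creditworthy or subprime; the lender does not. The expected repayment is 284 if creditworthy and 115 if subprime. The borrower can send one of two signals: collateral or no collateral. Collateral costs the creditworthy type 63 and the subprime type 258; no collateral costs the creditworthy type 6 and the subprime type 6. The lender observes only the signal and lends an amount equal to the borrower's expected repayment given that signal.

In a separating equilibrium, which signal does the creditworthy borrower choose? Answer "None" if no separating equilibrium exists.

collateral

Try creditworthy → collateral, subprime → no collateral:
  If types separate, collateral earns payment 284 and no collateral earns 115.
  Creditworthy: collateral gives 284 − 63 = 221; no collateral gives 115 − 6 = 109. No deviation. ✓
  Subprime: no collateral gives 115 − 6 = 109; collateral gives 284 − 258 = 26. No deviation. ✓
Both hold — the creditworthy type sends collateral.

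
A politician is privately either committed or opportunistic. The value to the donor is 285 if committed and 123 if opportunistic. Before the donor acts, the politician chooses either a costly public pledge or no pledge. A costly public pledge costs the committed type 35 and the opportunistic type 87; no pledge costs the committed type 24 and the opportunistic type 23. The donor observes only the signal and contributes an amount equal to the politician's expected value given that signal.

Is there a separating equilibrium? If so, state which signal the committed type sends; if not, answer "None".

None

Try committed → pledge, opportunistic → no pledge:
  Under separation the donor infers type exactly: pledge → committed (pays 285), no pledge → opportunistic (pays 123).
  Committed: pledge gives 285 − 35 = 250; no pledge gives 123 − 24 = 99. No deviation. ✓
  Opportunistic: no pledge gives 123 − 23 = 100; pledge gives 285 − 87 = 198. Would deviate. ✗
Try committed → no pledge, opportunistic → pledge:
  Under separation the donor infers type exactly: no pledge → committed (pays 285), pledge → opportunistic (pays 123).
  Committed: no pledge gives 285 − 24 = 261; pledge gives 123 − 35 = 88. No deviation. ✓
  Opportunistic: pledge gives 123 − 87 = 36; no pledge gives 285 − 23 = 262. Would deviate. ✗
Neither assignment is incentive-compatible.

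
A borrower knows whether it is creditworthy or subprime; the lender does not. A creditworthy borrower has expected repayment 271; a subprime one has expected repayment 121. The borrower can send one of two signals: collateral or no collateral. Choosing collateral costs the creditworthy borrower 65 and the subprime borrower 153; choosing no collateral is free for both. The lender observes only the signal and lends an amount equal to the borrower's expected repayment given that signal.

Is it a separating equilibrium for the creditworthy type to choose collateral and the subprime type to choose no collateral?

Yes

If types separate, collateral earns payment 271 and no collateral earns 121.
Creditworthy: collateral gives 271 − 65 = 206; no collateral gives 121 − 0 = 121. No deviation. ✓
Subprime: no collateral gives 121 − 0 = 121; collateral gives 271 − 153 = 118. No deviation. ✓
Both incentive constraints hold.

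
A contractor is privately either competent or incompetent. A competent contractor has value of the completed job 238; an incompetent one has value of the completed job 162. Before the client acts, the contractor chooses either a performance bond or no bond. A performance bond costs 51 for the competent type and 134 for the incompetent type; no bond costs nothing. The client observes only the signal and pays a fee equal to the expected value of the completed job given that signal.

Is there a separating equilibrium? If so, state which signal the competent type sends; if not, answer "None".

bond

Try competent → bond, incompetent → no bond:
  Under separation the client infers type exactly: bond → competent (pays 238), no bond → incompetent (pays 162).
  Competent: bond gives 238 − 51 = 187; no bond gives 162 − 0 = 162. No deviation. ✓
  Incompetent: no bond gives 162 − 0 = 162; bond gives 238 − 134 = 104. No deviation. ✓
Both hold — the competent type sends bond.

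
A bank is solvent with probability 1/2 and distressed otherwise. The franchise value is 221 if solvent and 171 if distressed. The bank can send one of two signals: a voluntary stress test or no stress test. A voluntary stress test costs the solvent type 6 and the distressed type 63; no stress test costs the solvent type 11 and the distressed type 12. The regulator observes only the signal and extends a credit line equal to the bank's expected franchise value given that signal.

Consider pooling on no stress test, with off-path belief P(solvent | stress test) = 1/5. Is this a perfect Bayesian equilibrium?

At the pooled signal (no stress test) the regulator holds the prior 1/2 and pays 1/2·221 + 1/2·171 = 196. Off-path (stress test) belief 1/5 gives 1/5·221 + 4/5·171 = 181.
Solvent: no stress test gives 196 − 11 = 185; stress test gives 181 − 6 = 175. Stays. ✓
Distressed: no stress test gives 196 − 12 = 184; stress test gives 181 − 63 = 118. Stays. ✓

Yes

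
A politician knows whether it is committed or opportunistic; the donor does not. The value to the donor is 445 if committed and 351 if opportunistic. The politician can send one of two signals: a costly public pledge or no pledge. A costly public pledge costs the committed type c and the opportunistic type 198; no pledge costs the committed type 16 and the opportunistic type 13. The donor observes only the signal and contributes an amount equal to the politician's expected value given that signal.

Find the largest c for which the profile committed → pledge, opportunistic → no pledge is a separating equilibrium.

Under separation: pledge → committed (pays 445); no pledge → opportunistic (pays 351).
Opportunistic: 351 − 13 = 338 ≥ 445 − 198 = 247. Holds regardless of c. ✓
Committed: 445 − c ≥ 351 − 16, so c ≤ 445 − 335 = 110.

110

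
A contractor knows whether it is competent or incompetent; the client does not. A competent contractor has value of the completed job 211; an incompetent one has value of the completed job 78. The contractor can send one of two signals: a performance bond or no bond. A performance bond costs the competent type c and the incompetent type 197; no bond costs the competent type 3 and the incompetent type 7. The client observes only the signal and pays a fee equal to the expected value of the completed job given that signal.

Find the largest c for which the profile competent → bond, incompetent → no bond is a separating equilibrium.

136

Under separation: bond → competent (pays 211); no bond → incompetent (pays 78).
Incompetent: 78 − 7 = 71 ≥ 211 − 197 = 14. Holds regardless of c. ✓
Competent: 211 − c ≥ 78 − 3, so c ≤ 211 − 75 = 136.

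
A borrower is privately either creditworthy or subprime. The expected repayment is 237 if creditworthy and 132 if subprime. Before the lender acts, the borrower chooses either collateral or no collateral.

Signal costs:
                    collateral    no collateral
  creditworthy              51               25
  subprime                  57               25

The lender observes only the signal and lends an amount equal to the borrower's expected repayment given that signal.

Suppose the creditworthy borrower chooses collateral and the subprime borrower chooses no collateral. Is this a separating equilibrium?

If types separate, collateral earns payment 237 and no collateral earns 132.
Creditworthy: collateral gives 237 − 51 = 186; no collateral gives 132 − 25 = 107. No deviation. ✓
Subprime: no collateral gives 132 − 25 = 107; collateral gives 237 − 57 = 180. Would deviate. ✗

No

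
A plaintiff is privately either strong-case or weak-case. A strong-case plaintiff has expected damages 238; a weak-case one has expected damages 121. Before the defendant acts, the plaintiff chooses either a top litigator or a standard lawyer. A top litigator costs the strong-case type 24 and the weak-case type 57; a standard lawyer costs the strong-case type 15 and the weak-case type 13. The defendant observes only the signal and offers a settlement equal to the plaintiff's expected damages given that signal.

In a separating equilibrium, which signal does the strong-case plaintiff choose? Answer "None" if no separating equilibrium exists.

None

Try strong-case → top litigator, weak-case → standard lawyer:
  Under separation the defendant infers type exactly: top litigator → strong-case (pays 238), standard lawyer → weak-case (pays 121).
  Strong-case: top litigator gives 238 − 24 = 214; standard lawyer gives 121 − 15 = 106. No deviation. ✓
  Weak-case: standard lawyer gives 121 − 13 = 108; top litigator gives 238 − 57 = 181. Would deviate. ✗
Try strong-case → standard lawyer, weak-case → top litigator:
  Under separation the defendant infers type exactly: standard lawyer → strong-case (pays 238), top litigator → weak-case (pays 121).
  Strong-case: standard lawyer gives 238 − 15 = 223; top litigator gives 121 − 24 = 97. No deviation. ✓
  Weak-case: top litigator gives 121 − 57 = 64; standard lawyer gives 238 − 13 = 225. Would deviate. ✗
Neither assignment is incentive-compatible.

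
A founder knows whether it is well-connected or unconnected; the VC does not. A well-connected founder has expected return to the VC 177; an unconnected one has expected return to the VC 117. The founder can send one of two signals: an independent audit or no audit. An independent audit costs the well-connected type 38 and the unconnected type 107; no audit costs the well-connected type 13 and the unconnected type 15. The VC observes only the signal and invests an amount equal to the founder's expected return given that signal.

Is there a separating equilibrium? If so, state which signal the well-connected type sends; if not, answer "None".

Try well-connected → audit, unconnected → no audit:
  If types separate, audit earns payment 177 and no audit earns 117.
  Well-connected: audit gives 177 − 38 = 139; no audit gives 117 − 13 = 104. No deviation. ✓
  Unconnected: no audit gives 117 − 15 = 102; audit gives 177 − 107 = 70. No deviation. ✓
Both hold — the well-connected type sends audit.

audit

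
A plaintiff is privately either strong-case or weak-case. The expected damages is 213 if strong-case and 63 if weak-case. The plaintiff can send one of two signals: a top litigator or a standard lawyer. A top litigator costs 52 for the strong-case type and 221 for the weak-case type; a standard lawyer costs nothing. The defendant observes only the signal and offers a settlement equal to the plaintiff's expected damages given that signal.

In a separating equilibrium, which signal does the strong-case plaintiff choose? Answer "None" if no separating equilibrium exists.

top litigator

Try strong-case → top litigator, weak-case → standard lawyer:
  If types separate, top litigator earns payment 213 and standard lawyer earns 63.
  Strong-case: top litigator gives 213 − 52 = 161; standard lawyer gives 63 − 0 = 63. No deviation. ✓
  Weak-case: standard lawyer gives 63 − 0 = 63; top litigator gives 213 − 221 = -8. No deviation. ✓
Both hold — the strong-case type sends top litigator.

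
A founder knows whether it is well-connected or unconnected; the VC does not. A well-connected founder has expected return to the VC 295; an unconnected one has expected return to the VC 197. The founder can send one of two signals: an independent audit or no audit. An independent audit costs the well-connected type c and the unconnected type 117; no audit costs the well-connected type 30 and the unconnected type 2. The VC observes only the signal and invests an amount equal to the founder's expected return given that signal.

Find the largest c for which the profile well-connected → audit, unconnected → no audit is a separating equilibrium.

Under separation: audit → well-connected (pays 295); no audit → unconnected (pays 197).
Unconnected: 197 − 2 = 195 ≥ 295 − 117 = 178. Holds regardless of c. ✓
Well-connected: 295 − c ≥ 197 − 30, so c ≤ 295 − 167 = 128.

128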